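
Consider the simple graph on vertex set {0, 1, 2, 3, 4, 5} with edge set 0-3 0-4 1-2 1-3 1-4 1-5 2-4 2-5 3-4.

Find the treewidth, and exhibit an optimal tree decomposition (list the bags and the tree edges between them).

Every bag has size at most 3, so the width is 3 − 1 = 2 and tw(G) ≤ 2. For the lower bound, the 3 vertices {0, 3, 4} are pairwise adjacent, and any tree decomposition puts a clique entirely inside one bag — forcing width ≥ 2. Therefore the treewidth is 2.

Treewidth 2.
One such decomposition:
Bags: B1 = {1, 2, 4}  B2 = {1, 3, 4}  B3 = {0, 3, 4}  B4 = {1, 2, 5}
Tree: B1–B2, B2–B3, B1–B4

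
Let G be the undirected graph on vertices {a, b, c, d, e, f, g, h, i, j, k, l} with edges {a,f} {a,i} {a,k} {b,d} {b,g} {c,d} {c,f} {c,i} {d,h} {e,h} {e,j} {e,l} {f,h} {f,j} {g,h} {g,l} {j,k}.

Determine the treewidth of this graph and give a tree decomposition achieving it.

Each bag holds 4 vertices, so the decomposition has width 3, which upper-bounds the treewidth. For the lower bound: the 4 vertex sets {b,g,l}, {d}, {h}, {c,e,f,j} are disjoint, each induces a connected subgraph, and every pair is joined by at least one edge of G. Contracting each set to a single vertex therefore yields K_{4} as a minor, and since treewidth is minor-monotone, tw(G) ≥ tw(K_{4}) = 3. The upper and lower bounds meet at 3, so that is the treewidth.

Treewidth 3.
One optimal decomposition is:
Bags: B1 = {b, d, g, l}  B2 = {d, g, h, l}  B3 = {d, e, h, l}  B4 = {c, d, e, h}  B5 = {c, e, f, h}  B6 = {c, e, f, j}  B7 = {c, f, i, j}  B8 = {a, f, i, j}  B9 = {a, i, j, k}
Tree: B1–B2, B2–B3, B3–B4, B4–B5, B5–B6, B6–B7, B7–B8, B8–B9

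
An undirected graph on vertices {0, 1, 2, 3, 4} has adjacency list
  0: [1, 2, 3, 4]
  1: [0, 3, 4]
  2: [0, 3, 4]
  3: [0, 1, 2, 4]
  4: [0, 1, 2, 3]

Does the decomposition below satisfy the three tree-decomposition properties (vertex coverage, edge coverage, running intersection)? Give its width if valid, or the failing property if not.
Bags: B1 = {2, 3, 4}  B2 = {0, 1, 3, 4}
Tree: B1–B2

No — edge (0,2) lies in no bag.

A tree decomposition must satisfy three properties: every vertex lies in some bag; for every edge, both endpoints lie together in some bag; and for every vertex, the bags containing it form a connected subtree. Here edge (0,2) lies in no bag, so the decomposition is invalid.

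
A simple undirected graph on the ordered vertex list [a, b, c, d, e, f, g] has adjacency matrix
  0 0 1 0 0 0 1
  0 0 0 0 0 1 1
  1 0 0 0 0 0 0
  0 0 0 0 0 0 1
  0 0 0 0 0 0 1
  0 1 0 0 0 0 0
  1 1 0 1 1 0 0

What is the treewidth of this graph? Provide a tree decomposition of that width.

The largest bag has 2 vertices, giving width 1; this decomposition certifies tw(G) ≤ 1. G has an edge, so its treewidth is at least 1. The upper and lower bounds meet at 1, so that is the treewidth.

Treewidth 1.
One such decomposition:
Bags: B1 = {e, g}  B2 = {b, g}  B3 = {b, f}  B4 = {a, g}  B5 = {d, g}  B6 = {a, c}
Tree: B1–B2, B2–B3, B1–B4, B1–B5, B4–B6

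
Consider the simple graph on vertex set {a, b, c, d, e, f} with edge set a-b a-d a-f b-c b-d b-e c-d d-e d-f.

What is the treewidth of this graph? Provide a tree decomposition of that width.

Every bag has size at most 3, so the width is 3 − 1 = 2 and tw(G) ≤ 2. For the lower bound, the 3 vertices {a, d, f} are pairwise adjacent, and any tree decomposition puts a clique entirely inside one bag — forcing width ≥ 2. Combining the bounds, tw(G) = 2.

Treewidth 2.
One optimal decomposition is:
Bags: B1 = {b, d, e}  B2 = {a, b, d}  B3 = {b, c, d}  B4 = {a, d, f}
Tree: B1–B2, B2–B3, B2–B4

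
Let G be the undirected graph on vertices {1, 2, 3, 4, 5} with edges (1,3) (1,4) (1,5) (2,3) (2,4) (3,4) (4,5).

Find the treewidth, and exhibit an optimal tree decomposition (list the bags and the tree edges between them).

Each bag holds 3 vertices, so the decomposition has width 2, which upper-bounds the treewidth. On the other hand G contains the 3-clique {1, 3, 4}. A clique must lie in a single bag of any decomposition, so no decomposition can have width below 2. The upper and lower bounds meet at 2, so that is the treewidth.

Treewidth 2.
One optimal decomposition is:
Bags: B1 = {1, 3, 4}  B2 = {1, 4, 5}  B3 = {2, 3, 4}
Tree: B1–B2, B1–B3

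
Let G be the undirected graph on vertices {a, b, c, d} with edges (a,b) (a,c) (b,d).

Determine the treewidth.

A width-1 tree decomposition is:
Bags: B1 = {b, d}  B2 = {a, b}  B3 = {a, c}
Tree: B1–B2, B2–B3
The largest bag has 2 vertices, giving width 1; this decomposition certifies tw(G) ≤ 1. Any graph with an edge has treewidth ≥ 1, and G has the edge d–b. Therefore the treewidth is 1.

1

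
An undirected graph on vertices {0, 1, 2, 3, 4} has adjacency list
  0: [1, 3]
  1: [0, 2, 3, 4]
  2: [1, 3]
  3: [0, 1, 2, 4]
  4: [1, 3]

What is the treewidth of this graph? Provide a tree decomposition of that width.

Treewidth 2.
Bags: B1 = {1, 2, 3}  B2 = {1, 3, 4}  B3 = {0, 1, 3}
Tree: B1–B2, B1–B3

Each bag holds 3 vertices, so the decomposition has width 2, which upper-bounds the treewidth. Conversely, {0, 1, 3} is a clique of size 3, and the vertices of any clique must share a bag in every tree decomposition; so some bag has ≥ 3 vertices and tw(G) ≥ 2. The upper and lower bounds meet at 2, so that is the treewidth.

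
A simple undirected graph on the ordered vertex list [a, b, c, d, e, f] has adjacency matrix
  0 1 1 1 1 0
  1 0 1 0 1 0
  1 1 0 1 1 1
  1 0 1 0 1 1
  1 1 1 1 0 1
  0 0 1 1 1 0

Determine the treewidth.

3

A width-3 tree decomposition is:
Bags: B1 = {a, c, d, e}  B2 = {c, d, e, f}  B3 = {a, b, c, e}
Tree: B1–B2, B1–B3
Each bag holds 4 vertices, so the decomposition has width 3, which upper-bounds the treewidth. Conversely, {c, d, e, f} is a clique of size 4, and the vertices of any clique must share a bag in every tree decomposition; so some bag has ≥ 4 vertices and tw(G) ≥ 3. Therefore the treewidth is 3.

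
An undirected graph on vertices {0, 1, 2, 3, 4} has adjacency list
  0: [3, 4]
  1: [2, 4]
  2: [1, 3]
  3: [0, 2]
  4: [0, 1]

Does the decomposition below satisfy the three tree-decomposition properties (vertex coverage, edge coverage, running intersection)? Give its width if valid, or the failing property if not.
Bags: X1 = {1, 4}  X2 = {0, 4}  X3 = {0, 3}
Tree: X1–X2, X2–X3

No — vertex 2 appears in no bag.

A tree decomposition must satisfy three properties: every vertex lies in some bag; for every edge, both endpoints lie together in some bag; and for every vertex, the bags containing it form a connected subtree. Here vertex 2 appears in no bag, so the decomposition is invalid.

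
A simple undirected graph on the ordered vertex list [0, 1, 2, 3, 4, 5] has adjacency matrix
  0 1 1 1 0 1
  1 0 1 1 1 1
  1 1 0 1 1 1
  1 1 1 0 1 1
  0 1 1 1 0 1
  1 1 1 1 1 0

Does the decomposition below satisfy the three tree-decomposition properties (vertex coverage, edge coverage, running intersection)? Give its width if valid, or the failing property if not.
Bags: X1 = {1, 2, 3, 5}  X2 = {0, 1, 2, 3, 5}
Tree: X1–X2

No — vertex 4 appears in no bag.

A tree decomposition must satisfy three properties: every vertex lies in some bag; for every edge, both endpoints lie together in some bag; and for every vertex, the bags containing it form a connected subtree. Here vertex 4 appears in no bag, so the decomposition is invalid.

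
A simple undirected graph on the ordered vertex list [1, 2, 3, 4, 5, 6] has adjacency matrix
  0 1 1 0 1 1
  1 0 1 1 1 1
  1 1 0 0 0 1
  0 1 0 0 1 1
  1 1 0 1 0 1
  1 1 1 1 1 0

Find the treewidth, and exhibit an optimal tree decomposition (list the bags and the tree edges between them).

Treewidth 3.
Bags: B1 = {2, 4, 5, 6}  B2 = {1, 2, 5, 6}  B3 = {1, 2, 3, 6}
Tree: B1–B2, B2–B3

The largest bag has 4 vertices, giving width 3; this decomposition certifies tw(G) ≤ 3. Conversely, {1, 2, 3, 6} is a clique of size 4, and the vertices of any clique must share a bag in every tree decomposition; so some bag has ≥ 4 vertices and tw(G) ≥ 3. Hence tw(G) = 3 exactly.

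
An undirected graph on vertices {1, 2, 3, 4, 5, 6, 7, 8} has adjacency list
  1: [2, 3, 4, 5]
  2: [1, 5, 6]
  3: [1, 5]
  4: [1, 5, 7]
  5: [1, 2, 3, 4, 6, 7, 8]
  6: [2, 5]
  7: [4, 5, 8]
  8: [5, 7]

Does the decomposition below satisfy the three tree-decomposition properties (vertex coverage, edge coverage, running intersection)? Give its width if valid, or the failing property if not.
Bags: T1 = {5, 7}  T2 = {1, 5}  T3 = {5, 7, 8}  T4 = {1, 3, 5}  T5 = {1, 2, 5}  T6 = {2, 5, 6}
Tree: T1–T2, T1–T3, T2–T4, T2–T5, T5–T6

No — vertex 4 appears in no bag.

A tree decomposition must satisfy three properties: every vertex lies in some bag; for every edge, both endpoints lie together in some bag; and for every vertex, the bags containing it form a connected subtree. Here vertex 4 appears in no bag, so the decomposition is invalid.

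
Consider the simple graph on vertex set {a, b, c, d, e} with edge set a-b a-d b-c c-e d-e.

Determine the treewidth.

A width-2 tree decomposition is:
Bags: B1 = {b, c, e}  B2 = {b, d, e}  B3 = {a, b, d}
Tree: B1–B2, B2–B3
The largest bag has 3 vertices, giving width 2; this decomposition certifies tw(G) ≤ 2. The edges b–c–e–d–a–b form a cycle, so G is not a tree and its treewidth is at least 2. Hence tw(G) = 2 exactly.

2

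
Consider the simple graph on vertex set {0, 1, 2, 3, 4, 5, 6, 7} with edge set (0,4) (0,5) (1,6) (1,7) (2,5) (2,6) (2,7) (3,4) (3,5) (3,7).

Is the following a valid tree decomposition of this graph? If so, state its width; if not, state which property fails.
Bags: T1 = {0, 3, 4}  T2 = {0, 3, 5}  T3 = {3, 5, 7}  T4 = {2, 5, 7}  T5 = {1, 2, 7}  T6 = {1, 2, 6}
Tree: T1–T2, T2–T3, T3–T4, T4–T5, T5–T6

Every vertex of G appears in some bag (union = {0, 1, 2, 3, 4, 5, 6, 7}); every edge is covered by a bag; and for each vertex v the set of bags containing v is connected in the bag tree. The decomposition is therefore valid. The largest bag has 3 vertices, so the width is 2.

Yes; width 2.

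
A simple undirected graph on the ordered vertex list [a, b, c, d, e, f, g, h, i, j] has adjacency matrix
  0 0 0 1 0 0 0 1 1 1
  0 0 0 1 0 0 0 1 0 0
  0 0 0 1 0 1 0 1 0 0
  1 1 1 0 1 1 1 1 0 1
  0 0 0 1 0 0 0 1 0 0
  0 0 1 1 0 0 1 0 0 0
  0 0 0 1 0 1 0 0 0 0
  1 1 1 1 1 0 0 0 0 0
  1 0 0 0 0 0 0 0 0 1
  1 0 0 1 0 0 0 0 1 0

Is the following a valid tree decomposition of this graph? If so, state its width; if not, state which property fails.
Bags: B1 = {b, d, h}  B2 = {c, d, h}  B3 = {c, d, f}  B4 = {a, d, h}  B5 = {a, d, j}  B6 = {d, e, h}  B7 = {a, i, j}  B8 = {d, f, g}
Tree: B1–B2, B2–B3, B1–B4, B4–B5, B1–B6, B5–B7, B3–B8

Checking the three conditions: (i) the bags cover all of {a, b, c, d, e, f, g, h, i, j}; (ii) for each edge, some bag contains both endpoints; (iii) the bags containing any fixed vertex form a subtree. All hold, so the decomposition is valid with width 3 − 1 = 2.

Yes; width 2.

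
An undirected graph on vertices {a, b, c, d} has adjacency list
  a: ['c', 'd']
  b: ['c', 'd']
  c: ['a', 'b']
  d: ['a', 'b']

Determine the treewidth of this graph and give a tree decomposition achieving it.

Treewidth 2.
One such decomposition:
Bags: B1 = {a, c, d}  B2 = {b, c, d}
Tree: B1–B2

Every bag has size at most 3, so the width is 3 − 1 = 2 and tw(G) ≤ 2. For the lower bound, G contains the cycle c–a–d–b–c, so G is not a forest; only forests have treewidth ≤ 1, hence tw(G) ≥ 2. Combining the bounds, tw(G) = 2.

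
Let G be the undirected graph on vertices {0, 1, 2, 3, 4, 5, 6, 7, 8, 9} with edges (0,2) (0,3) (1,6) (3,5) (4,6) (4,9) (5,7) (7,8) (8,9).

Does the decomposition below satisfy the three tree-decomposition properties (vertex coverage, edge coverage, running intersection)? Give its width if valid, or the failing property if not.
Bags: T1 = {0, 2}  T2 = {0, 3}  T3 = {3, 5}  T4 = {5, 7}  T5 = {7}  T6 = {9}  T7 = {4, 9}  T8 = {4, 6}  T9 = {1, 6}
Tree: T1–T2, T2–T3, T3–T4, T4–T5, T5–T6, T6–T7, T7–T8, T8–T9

A tree decomposition must satisfy three properties: every vertex lies in some bag; for every edge, both endpoints lie together in some bag; and for every vertex, the bags containing it form a connected subtree. Here vertex 8 appears in no bag, so the decomposition is invalid.

No — vertex 8 appears in no bag.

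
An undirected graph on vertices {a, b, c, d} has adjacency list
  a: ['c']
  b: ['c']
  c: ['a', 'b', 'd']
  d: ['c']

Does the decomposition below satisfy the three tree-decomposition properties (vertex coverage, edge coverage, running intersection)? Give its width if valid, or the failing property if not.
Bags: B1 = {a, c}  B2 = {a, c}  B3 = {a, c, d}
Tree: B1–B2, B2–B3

No — vertex b appears in no bag.

A tree decomposition must satisfy three properties: every vertex lies in some bag; for every edge, both endpoints lie together in some bag; and for every vertex, the bags containing it form a connected subtree. Here vertex b appears in no bag, so the decomposition is invalid.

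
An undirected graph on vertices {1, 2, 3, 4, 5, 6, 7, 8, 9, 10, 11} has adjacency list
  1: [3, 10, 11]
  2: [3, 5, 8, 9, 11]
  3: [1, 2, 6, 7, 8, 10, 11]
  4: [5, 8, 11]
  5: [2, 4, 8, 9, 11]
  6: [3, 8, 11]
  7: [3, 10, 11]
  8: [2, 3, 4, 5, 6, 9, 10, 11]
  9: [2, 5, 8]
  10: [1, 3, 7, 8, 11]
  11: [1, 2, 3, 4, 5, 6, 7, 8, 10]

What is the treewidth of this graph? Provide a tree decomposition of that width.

Every bag has size at most 4, so the width is 4 − 1 = 3 and tw(G) ≤ 3. On the other hand G contains the 4-clique {2, 5, 8, 9}. A clique must lie in a single bag of any decomposition, so no decomposition can have width below 3. Therefore the treewidth is 3.

Treewidth 3.
One optimal decomposition is:
Bags: B1 = {3, 8, 10, 11}  B2 = {3, 6, 8, 11}  B3 = {2, 3, 8, 11}  B4 = {2, 5, 8, 11}  B5 = {1, 3, 10, 11}  B6 = {2, 5, 8, 9}  B7 = {4, 5, 8, 11}  B8 = {3, 7, 10, 11}
Tree: B1–B2, B2–B3, B3–B4, B1–B5, B4–B6, B4–B7, B1–B8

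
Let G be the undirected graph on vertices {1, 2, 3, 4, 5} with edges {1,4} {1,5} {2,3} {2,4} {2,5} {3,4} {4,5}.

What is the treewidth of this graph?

2

A width-2 tree decomposition is:
Bags: B1 = {1, 4, 5}  B2 = {2, 4, 5}  B3 = {2, 3, 4}
Tree: B1–B2, B2–B3
The largest bag has 3 vertices, giving width 2; this decomposition certifies tw(G) ≤ 2. On the other hand G contains the 3-clique {1, 4, 5}. A clique must lie in a single bag of any decomposition, so no decomposition can have width below 2. Therefore the treewidth is 2.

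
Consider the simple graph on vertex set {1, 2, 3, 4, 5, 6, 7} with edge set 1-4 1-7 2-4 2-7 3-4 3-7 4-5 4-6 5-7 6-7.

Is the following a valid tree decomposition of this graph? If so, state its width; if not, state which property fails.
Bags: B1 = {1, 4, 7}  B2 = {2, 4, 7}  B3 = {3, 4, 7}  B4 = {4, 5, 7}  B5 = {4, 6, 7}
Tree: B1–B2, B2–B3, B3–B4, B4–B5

Every vertex of G appears in some bag (union = {1, 2, 3, 4, 5, 6, 7}); every edge is covered by a bag; and for each vertex v the set of bags containing v is connected in the bag tree. The decomposition is therefore valid. The largest bag has 3 vertices, so the width is 2.

Yes; width 2.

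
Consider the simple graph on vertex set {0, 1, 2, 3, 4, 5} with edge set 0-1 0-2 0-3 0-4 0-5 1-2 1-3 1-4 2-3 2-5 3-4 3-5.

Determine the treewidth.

A width-3 tree decomposition is:
Bags: B1 = {0, 1, 2, 3}  B2 = {0, 2, 3, 5}  B3 = {0, 1, 3, 4}
Tree: B1–B2, B1–B3
Every bag has size at most 4, so the width is 4 − 1 = 3 and tw(G) ≤ 3. Conversely, {0, 1, 2, 3} is a clique of size 4, and the vertices of any clique must share a bag in every tree decomposition; so some bag has ≥ 4 vertices and tw(G) ≥ 3. Hence tw(G) = 3 exactly.

3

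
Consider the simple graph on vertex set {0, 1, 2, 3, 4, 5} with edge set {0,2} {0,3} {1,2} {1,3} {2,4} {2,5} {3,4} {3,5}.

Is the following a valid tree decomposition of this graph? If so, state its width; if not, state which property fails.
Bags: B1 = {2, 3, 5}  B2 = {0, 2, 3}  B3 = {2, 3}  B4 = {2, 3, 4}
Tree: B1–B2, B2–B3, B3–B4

No — vertex 1 appears in no bag.

A tree decomposition must satisfy three properties: every vertex lies in some bag; for every edge, both endpoints lie together in some bag; and for every vertex, the bags containing it form a connected subtree. Here vertex 1 appears in no bag, so the decomposition is invalid.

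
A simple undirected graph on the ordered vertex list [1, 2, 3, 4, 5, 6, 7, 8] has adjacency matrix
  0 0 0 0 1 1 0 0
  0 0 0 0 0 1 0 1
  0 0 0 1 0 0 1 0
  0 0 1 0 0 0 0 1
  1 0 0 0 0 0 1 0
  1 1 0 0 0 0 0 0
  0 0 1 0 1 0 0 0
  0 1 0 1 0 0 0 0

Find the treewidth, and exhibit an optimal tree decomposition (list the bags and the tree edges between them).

Every bag has size at most 3, so the width is 3 − 1 = 2 and tw(G) ≤ 2. Since 3–4–8–2–6–1–5–7–3 is a cycle in G, G is not acyclic. Forests are exactly the graphs of treewidth ≤ 1, so tw(G) ≥ 2. Combining the bounds, tw(G) = 2.

Treewidth 2.
One optimal decomposition is:
Bags: B1 = {3, 4, 8}  B2 = {2, 3, 8}  B3 = {2, 3, 6}  B4 = {1, 3, 6}  B5 = {1, 3, 5}  B6 = {3, 5, 7}
Tree: B1–B2, B2–B3, B3–B4, B4–B5, B5–B6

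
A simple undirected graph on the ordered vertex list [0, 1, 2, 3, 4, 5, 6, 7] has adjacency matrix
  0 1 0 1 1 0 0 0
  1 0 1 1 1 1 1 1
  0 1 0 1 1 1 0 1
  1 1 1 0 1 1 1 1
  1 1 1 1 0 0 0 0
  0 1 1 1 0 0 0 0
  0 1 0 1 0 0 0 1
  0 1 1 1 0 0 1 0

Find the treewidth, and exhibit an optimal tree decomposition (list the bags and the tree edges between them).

Treewidth 3.
One such decomposition:
Bags: B1 = {1, 2, 3, 7}  B2 = {1, 2, 3, 5}  B3 = {1, 2, 3, 4}  B4 = {1, 3, 6, 7}  B5 = {0, 1, 3, 4}
Tree: B1–B2, B2–B3, B1–B4, B3–B5

Every bag has size at most 4, so the width is 4 − 1 = 3 and tw(G) ≤ 3. Conversely, {0, 1, 3, 4} is a clique of size 4, and the vertices of any clique must share a bag in every tree decomposition; so some bag has ≥ 4 vertices and tw(G) ≥ 3. Hence tw(G) = 3 exactly.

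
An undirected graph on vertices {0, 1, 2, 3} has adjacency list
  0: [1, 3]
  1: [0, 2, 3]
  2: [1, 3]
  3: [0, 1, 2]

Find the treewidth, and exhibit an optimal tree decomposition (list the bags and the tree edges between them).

Treewidth 2.
One such decomposition:
Bags: B1 = {1, 2, 3}  B2 = {0, 1, 3}
Tree: B1–B2

Every bag has size at most 3, so the width is 3 − 1 = 2 and tw(G) ≤ 2. On the other hand G contains the 3-clique {0, 1, 3}. A clique must lie in a single bag of any decomposition, so no decomposition can have width below 2. Therefore the treewidth is 2.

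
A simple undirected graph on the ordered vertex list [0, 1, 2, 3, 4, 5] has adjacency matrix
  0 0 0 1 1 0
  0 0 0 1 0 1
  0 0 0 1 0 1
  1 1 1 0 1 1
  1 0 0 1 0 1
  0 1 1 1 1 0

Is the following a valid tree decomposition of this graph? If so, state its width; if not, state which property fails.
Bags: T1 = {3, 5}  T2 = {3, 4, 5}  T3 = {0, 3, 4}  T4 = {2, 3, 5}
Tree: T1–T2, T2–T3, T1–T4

No — vertex 1 appears in no bag.

A tree decomposition must satisfy three properties: every vertex lies in some bag; for every edge, both endpoints lie together in some bag; and for every vertex, the bags containing it form a connected subtree. Here vertex 1 appears in no bag, so the decomposition is invalid.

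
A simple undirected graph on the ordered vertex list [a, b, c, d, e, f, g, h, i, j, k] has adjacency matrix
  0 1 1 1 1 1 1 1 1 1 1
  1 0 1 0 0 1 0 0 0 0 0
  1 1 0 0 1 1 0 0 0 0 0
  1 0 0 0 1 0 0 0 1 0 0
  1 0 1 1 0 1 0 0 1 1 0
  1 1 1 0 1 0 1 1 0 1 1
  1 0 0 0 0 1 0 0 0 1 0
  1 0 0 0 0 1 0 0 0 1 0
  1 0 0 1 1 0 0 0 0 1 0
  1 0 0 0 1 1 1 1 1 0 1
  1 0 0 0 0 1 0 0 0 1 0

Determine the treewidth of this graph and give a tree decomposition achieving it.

Every bag has size at most 4, so the width is 4 − 1 = 3 and tw(G) ≤ 3. On the other hand G contains the 4-clique {a, d, e, i}. A clique must lie in a single bag of any decomposition, so no decomposition can have width below 3. Hence tw(G) = 3 exactly.

Treewidth 3.
One such decomposition:
Bags: B1 = {a, e, f, j}  B2 = {a, c, e, f}  B3 = {a, f, h, j}  B4 = {a, e, i, j}  B5 = {a, f, j, k}  B6 = {a, b, c, f}  B7 = {a, d, e, i}  B8 = {a, f, g, j}
Tree: B1–B2, B1–B3, B1–B4, B3–B5, B2–B6, B4–B7, B5–B8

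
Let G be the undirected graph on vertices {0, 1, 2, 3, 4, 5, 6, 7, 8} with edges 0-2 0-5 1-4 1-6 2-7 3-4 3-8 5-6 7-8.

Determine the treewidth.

2

A width-2 tree decomposition is:
Bags: B1 = {3, 7, 8}  B2 = {2, 3, 7}  B3 = {0, 2, 3}  B4 = {0, 3, 5}  B5 = {3, 5, 6}  B6 = {1, 3, 6}  B7 = {1, 3, 4}
Tree: B1–B2, B2–B3, B3–B4, B4–B5, B5–B6, B6–B7
Every bag has size at most 3, so the width is 3 − 1 = 2 and tw(G) ≤ 2. For the lower bound, G contains the cycle 3–8–7–2–0–5–6–1–4–3, so G is not a forest; only forests have treewidth ≤ 1, hence tw(G) ≥ 2. Combining the bounds, tw(G) = 2.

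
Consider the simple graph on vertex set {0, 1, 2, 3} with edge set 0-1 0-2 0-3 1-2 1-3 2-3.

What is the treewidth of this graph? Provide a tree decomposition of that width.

With just one bag of size 4, the width is 4 − 1 = 3, so tw(G) ≤ 3. On the other hand G contains the 4-clique {0, 1, 2, 3}. A clique must lie in a single bag of any decomposition, so no decomposition can have width below 3. Combining the bounds, tw(G) = 3.

Treewidth 3.
One optimal decomposition is:
Bags: B1 = {0, 1, 2, 3}
Tree: (single bag)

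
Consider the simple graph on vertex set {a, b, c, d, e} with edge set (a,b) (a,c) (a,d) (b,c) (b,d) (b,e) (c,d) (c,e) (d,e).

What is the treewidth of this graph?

3

A width-3 tree decomposition is:
Bags: B1 = {a, b, c, d}  B2 = {b, c, d, e}
Tree: B1–B2
The largest bag has 4 vertices, giving width 3; this decomposition certifies tw(G) ≤ 3. Conversely, {b, c, d, e} is a clique of size 4, and the vertices of any clique must share a bag in every tree decomposition; so some bag has ≥ 4 vertices and tw(G) ≥ 3. Therefore the treewidth is 3.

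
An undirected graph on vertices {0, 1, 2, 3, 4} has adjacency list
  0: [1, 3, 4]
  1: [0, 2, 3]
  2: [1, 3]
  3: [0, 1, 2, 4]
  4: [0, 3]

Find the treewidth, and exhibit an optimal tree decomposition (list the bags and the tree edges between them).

Treewidth 2.
Bags: B1 = {1, 2, 3}  B2 = {0, 1, 3}  B3 = {0, 3, 4}
Tree: B1–B2, B2–B3

Each bag holds 3 vertices, so the decomposition has width 2, which upper-bounds the treewidth. On the other hand G contains the 3-clique {0, 1, 3}. A clique must lie in a single bag of any decomposition, so no decomposition can have width below 2. The upper and lower bounds meet at 2, so that is the treewidth.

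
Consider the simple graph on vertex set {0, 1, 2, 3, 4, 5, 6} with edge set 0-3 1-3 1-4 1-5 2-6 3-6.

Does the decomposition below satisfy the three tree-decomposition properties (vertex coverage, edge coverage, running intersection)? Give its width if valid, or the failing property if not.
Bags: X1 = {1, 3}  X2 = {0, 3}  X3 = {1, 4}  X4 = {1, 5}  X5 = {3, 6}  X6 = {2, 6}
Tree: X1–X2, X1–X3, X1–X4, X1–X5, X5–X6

Yes; width 1.

Every vertex of G appears in some bag (union = {0, 1, 2, 3, 4, 5, 6}); every edge is covered by a bag; and for each vertex v the set of bags containing v is connected in the bag tree. The decomposition is therefore valid. The largest bag has 2 vertices, so the width is 1.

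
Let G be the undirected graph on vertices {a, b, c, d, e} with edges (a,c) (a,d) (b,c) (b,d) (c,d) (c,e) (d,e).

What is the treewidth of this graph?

2

A width-2 tree decomposition is:
Bags: B1 = {b, c, d}  B2 = {a, c, d}  B3 = {c, d, e}
Tree: B1–B2, B2–B3
Every bag has size at most 3, so the width is 3 − 1 = 2 and tw(G) ≤ 2. For the lower bound, the 3 vertices {c, d, e} are pairwise adjacent, and any tree decomposition puts a clique entirely inside one bag — forcing width ≥ 2. Therefore the treewidth is 2.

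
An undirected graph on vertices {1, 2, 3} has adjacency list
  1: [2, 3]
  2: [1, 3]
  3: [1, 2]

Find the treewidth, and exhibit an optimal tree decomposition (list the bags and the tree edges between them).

Treewidth 2.
Bags: B1 = {1, 2, 3}
Tree: (single bag)

A single bag containing all 3 vertices is trivially a valid decomposition of width 2. Conversely, {1, 2, 3} is a clique of size 3, and the vertices of any clique must share a bag in every tree decomposition; so some bag has ≥ 3 vertices and tw(G) ≥ 2. The upper and lower bounds meet at 2, so that is the treewidth.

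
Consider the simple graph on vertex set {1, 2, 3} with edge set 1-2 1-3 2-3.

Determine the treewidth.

A width-2 tree decomposition is:
Bags: B1 = {1, 2, 3}
Tree: (single bag)
A single bag containing all 3 vertices is trivially a valid decomposition of width 2. Conversely, {1, 2, 3} is a clique of size 3, and the vertices of any clique must share a bag in every tree decomposition; so some bag has ≥ 3 vertices and tw(G) ≥ 2. Hence tw(G) = 2 exactly.

2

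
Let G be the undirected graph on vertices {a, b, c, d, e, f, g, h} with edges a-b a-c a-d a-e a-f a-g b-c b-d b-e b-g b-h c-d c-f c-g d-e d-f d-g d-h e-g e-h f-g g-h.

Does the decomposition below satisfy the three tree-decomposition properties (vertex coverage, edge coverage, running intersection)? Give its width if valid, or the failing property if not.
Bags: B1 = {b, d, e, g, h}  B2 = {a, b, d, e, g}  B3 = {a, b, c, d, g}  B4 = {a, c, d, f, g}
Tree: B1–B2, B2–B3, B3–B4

Every vertex of G appears in some bag (union = {a, b, c, d, e, f, g, h}); every edge is covered by a bag; and for each vertex v the set of bags containing v is connected in the bag tree. The decomposition is therefore valid. The largest bag has 5 vertices, so the width is 4.

Yes; width 4.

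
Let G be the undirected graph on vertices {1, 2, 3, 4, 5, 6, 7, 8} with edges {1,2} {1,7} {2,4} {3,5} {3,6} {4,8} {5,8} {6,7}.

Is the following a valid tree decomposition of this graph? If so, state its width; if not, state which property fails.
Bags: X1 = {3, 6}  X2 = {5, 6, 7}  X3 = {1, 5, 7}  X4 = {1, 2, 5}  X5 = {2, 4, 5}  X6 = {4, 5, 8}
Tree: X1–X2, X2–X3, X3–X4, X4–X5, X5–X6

No — edge (5,3) lies in no bag.

A tree decomposition must satisfy three properties: every vertex lies in some bag; for every edge, both endpoints lie together in some bag; and for every vertex, the bags containing it form a connected subtree. Here edge (5,3) lies in no bag, so the decomposition is invalid.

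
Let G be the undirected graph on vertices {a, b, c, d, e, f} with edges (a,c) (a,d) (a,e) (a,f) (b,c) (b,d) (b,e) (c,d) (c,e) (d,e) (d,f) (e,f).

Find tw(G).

3

A width-3 tree decomposition is:
Bags: B1 = {a, c, d, e}  B2 = {b, c, d, e}  B3 = {a, d, e, f}
Tree: B1–B2, B1–B3
Each bag holds 4 vertices, so the decomposition has width 3, which upper-bounds the treewidth. Conversely, {a, c, d, e} is a clique of size 4, and the vertices of any clique must share a bag in every tree decomposition; so some bag has ≥ 4 vertices and tw(G) ≥ 3. Combining the bounds, tw(G) = 3.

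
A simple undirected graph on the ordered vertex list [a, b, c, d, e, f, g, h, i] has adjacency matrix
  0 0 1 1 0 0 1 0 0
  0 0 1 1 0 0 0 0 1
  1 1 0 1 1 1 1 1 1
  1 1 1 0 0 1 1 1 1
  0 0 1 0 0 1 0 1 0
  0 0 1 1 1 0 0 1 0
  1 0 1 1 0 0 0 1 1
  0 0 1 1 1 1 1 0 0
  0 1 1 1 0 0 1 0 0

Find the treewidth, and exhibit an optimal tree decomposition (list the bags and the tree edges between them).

Every bag has size at most 4, so the width is 4 − 1 = 3 and tw(G) ≤ 3. Conversely, {c, d, g, h} is a clique of size 4, and the vertices of any clique must share a bag in every tree decomposition; so some bag has ≥ 4 vertices and tw(G) ≥ 3. The upper and lower bounds meet at 3, so that is the treewidth.

Treewidth 3.
One such decomposition:
Bags: B1 = {c, e, f, h}  B2 = {c, d, f, h}  B3 = {c, d, g, h}  B4 = {a, c, d, g}  B5 = {c, d, g, i}  B6 = {b, c, d, i}
Tree: B1–B2, B2–B3, B3–B4, B4–B5, B5–B6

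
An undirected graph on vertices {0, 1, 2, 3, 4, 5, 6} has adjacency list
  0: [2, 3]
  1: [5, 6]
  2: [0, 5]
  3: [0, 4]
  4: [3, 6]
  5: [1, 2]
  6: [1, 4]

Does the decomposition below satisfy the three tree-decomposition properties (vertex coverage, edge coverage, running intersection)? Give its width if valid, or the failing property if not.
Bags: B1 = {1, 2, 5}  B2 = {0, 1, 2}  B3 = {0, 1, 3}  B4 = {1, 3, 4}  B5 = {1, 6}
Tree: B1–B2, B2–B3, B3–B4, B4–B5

No — edge (4,6) lies in no bag.

A tree decomposition must satisfy three properties: every vertex lies in some bag; for every edge, both endpoints lie together in some bag; and for every vertex, the bags containing it form a connected subtree. Here edge (4,6) lies in no bag, so the decomposition is invalid.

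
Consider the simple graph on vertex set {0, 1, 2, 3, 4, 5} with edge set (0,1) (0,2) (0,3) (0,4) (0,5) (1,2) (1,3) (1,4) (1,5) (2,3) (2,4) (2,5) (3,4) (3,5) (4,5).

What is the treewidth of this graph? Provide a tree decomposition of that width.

Treewidth 5.
Bags: B1 = {0, 1, 2, 3, 4, 5}
Tree: (single bag)

With just one bag of size 6, the width is 6 − 1 = 5, so tw(G) ≤ 5. On the other hand G contains the 6-clique {0, 1, 2, 3, 4, 5}. A clique must lie in a single bag of any decomposition, so no decomposition can have width below 5. Therefore the treewidth is 5.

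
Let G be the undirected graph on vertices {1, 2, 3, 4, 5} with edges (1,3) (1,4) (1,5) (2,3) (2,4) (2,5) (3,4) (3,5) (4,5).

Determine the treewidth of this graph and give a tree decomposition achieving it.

Each bag holds 4 vertices, so the decomposition has width 3, which upper-bounds the treewidth. For the lower bound, the 4 vertices {1, 3, 4, 5} are pairwise adjacent, and any tree decomposition puts a clique entirely inside one bag — forcing width ≥ 3. Hence tw(G) = 3 exactly.

Treewidth 3.
Bags: B1 = {1, 3, 4, 5}  B2 = {2, 3, 4, 5}
Tree: B1–B2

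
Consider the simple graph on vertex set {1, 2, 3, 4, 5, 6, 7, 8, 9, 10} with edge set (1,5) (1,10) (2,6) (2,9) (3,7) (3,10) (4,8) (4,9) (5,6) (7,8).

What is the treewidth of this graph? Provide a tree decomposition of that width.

Each bag holds 3 vertices, so the decomposition has width 2, which upper-bounds the treewidth. Since 8–7–3–10–1–5–6–2–9–4–8 is a cycle in G, G is not acyclic. Forests are exactly the graphs of treewidth ≤ 1, so tw(G) ≥ 2. Combining the bounds, tw(G) = 2.

Treewidth 2.
One such decomposition:
Bags: B1 = {3, 7, 8}  B2 = {3, 8, 10}  B3 = {1, 8, 10}  B4 = {1, 5, 8}  B5 = {5, 6, 8}  B6 = {2, 6, 8}  B7 = {2, 8, 9}  B8 = {4, 8, 9}
Tree: B1–B2, B2–B3, B3–B4, B4–B5, B5–B6, B6–B7, B7–B8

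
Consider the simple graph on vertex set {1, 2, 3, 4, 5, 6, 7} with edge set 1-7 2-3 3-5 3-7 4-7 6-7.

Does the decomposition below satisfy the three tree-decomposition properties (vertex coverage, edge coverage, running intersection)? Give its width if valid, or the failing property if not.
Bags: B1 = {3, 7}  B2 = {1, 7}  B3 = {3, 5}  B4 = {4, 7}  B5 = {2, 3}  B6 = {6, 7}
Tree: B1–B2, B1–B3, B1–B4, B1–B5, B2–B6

Checking the three conditions: (i) the bags cover all of {1, 2, 3, 4, 5, 6, 7}; (ii) for each edge, some bag contains both endpoints; (iii) the bags containing any fixed vertex form a subtree. All hold, so the decomposition is valid with width 2 − 1 = 1.

Yes; width 1.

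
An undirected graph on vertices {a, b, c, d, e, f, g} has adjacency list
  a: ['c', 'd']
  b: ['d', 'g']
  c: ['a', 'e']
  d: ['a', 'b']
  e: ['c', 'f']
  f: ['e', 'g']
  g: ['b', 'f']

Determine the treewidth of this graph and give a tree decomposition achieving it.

Treewidth 2.
One such decomposition:
Bags: B1 = {a, c, d}  B2 = {c, d, e}  B3 = {d, e, f}  B4 = {d, f, g}  B5 = {b, d, g}
Tree: B1–B2, B2–B3, B3–B4, B4–B5

Each bag holds 3 vertices, so the decomposition has width 2, which upper-bounds the treewidth. Since d–a–c–e–f–g–b–d is a cycle in G, G is not acyclic. Forests are exactly the graphs of treewidth ≤ 1, so tw(G) ≥ 2. Therefore the treewidth is 2.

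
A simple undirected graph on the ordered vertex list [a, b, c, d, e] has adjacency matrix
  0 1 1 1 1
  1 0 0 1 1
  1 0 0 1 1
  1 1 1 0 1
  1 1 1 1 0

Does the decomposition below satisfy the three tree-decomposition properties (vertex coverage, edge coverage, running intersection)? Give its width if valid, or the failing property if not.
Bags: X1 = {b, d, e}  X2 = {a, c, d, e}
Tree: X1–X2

A tree decomposition must satisfy three properties: every vertex lies in some bag; for every edge, both endpoints lie together in some bag; and for every vertex, the bags containing it form a connected subtree. Here edge (a,b) lies in no bag, so the decomposition is invalid.

No — edge (a,b) lies in no bag.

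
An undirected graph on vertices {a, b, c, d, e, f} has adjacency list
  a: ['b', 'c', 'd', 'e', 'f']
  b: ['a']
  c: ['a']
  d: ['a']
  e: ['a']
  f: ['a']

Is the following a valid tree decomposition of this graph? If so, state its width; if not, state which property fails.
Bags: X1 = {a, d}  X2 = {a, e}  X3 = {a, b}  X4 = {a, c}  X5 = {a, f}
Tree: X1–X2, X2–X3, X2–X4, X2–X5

Vertex coverage: the bags together contain {a, b, c, d, e, f}, the full vertex set. Edge coverage: each edge of G has both endpoints in at least one bag. Running intersection: for every vertex, the bags containing it form a connected subtree. All three properties hold, so this is a valid tree decomposition of width max|bag| − 1 = 1, and hence tw(G) ≤ 1.

Yes; width 1.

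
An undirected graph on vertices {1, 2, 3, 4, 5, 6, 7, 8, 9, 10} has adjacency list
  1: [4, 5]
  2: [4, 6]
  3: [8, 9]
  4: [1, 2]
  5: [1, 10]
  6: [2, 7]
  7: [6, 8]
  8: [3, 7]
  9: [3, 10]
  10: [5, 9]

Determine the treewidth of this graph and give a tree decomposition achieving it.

Treewidth 2.
One such decomposition:
Bags: B1 = {2, 6, 7}  B2 = {2, 4, 7}  B3 = {1, 4, 7}  B4 = {1, 5, 7}  B5 = {5, 7, 10}  B6 = {7, 9, 10}  B7 = {3, 7, 9}  B8 = {3, 7, 8}
Tree: B1–B2, B2–B3, B3–B4, B4–B5, B5–B6, B6–B7, B7–B8

Each bag holds 3 vertices, so the decomposition has width 2, which upper-bounds the treewidth. The edges 7–6–2–4–1–5–10–9–3–8–7 form a cycle, so G is not a tree and its treewidth is at least 2. Hence tw(G) = 2 exactly.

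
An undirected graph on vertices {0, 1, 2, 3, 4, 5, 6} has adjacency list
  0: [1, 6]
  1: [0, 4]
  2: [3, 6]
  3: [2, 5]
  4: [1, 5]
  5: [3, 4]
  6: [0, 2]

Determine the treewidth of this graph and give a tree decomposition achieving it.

The largest bag has 3 vertices, giving width 2; this decomposition certifies tw(G) ≤ 2. Since 5–3–2–6–0–1–4–5 is a cycle in G, G is not acyclic. Forests are exactly the graphs of treewidth ≤ 1, so tw(G) ≥ 2. Hence tw(G) = 2 exactly.

Treewidth 2.
One such decomposition:
Bags: B1 = {2, 3, 5}  B2 = {2, 5, 6}  B3 = {0, 5, 6}  B4 = {0, 1, 5}  B5 = {1, 4, 5}
Tree: B1–B2, B2–B3, B3–B4, B4–B5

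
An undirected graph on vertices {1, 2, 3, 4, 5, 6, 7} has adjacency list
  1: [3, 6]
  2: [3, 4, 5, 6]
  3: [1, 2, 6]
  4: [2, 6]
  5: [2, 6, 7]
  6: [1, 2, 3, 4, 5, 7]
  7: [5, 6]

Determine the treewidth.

2

A width-2 tree decomposition is:
Bags: B1 = {5, 6, 7}  B2 = {2, 5, 6}  B3 = {2, 4, 6}  B4 = {2, 3, 6}  B5 = {1, 3, 6}
Tree: B1–B2, B2–B3, B2–B4, B4–B5
Every bag has size at most 3, so the width is 3 − 1 = 2 and tw(G) ≤ 2. For the lower bound, the 3 vertices {1, 3, 6} are pairwise adjacent, and any tree decomposition puts a clique entirely inside one bag — forcing width ≥ 2. Therefore the treewidth is 2.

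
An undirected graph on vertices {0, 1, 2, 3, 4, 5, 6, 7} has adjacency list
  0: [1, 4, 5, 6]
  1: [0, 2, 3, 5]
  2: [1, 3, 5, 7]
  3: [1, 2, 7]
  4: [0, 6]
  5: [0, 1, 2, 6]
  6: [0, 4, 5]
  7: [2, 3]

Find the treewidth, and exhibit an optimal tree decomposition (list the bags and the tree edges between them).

Every bag has size at most 3, so the width is 3 − 1 = 2 and tw(G) ≤ 2. Conversely, {0, 4, 6} is a clique of size 3, and the vertices of any clique must share a bag in every tree decomposition; so some bag has ≥ 3 vertices and tw(G) ≥ 2. The upper and lower bounds meet at 2, so that is the treewidth.

Treewidth 2.
One such decomposition:
Bags: B1 = {1, 2, 5}  B2 = {0, 1, 5}  B3 = {1, 2, 3}  B4 = {0, 5, 6}  B5 = {0, 4, 6}  B6 = {2, 3, 7}
Tree: B1–B2, B1–B3, B2–B4, B4–B5, B3–B6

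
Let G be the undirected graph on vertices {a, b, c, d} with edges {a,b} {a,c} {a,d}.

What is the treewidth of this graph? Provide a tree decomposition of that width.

Treewidth 1.
One such decomposition:
Bags: B1 = {a, d}  B2 = {a, c}  B3 = {a, b}
Tree: B1–B2, B1–B3

Each bag holds 2 vertices, so the decomposition has width 1, which upper-bounds the treewidth. Since G has at least one edge (e.g. d–a), it is not an edgeless graph, so tw(G) ≥ 1. Hence tw(G) = 1 exactly.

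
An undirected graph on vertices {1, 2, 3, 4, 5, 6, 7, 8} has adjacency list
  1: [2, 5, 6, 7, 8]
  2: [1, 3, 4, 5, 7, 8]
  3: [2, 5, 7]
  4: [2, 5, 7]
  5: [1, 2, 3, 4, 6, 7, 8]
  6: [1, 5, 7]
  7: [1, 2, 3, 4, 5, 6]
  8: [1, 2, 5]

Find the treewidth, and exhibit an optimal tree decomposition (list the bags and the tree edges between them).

Treewidth 3.
Bags: B1 = {1, 2, 5, 7}  B2 = {1, 2, 5, 8}  B3 = {2, 4, 5, 7}  B4 = {1, 5, 6, 7}  B5 = {2, 3, 5, 7}
Tree: B1–B2, B1–B3, B1–B4, B3–B5

The largest bag has 4 vertices, giving width 3; this decomposition certifies tw(G) ≤ 3. Conversely, {1, 2, 5, 8} is a clique of size 4, and the vertices of any clique must share a bag in every tree decomposition; so some bag has ≥ 4 vertices and tw(G) ≥ 3. Therefore the treewidth is 3.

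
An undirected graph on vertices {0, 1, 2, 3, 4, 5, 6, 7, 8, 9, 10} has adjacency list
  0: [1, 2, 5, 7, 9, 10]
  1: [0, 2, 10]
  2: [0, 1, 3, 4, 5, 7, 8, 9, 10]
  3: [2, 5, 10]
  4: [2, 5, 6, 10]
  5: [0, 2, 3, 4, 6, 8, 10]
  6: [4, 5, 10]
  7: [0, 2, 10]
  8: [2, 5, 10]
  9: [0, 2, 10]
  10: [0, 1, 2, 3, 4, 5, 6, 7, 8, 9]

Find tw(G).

3

A width-3 tree decomposition is:
Bags: B1 = {2, 4, 5, 10}  B2 = {0, 2, 5, 10}  B3 = {0, 2, 7, 10}  B4 = {0, 1, 2, 10}  B5 = {0, 2, 9, 10}  B6 = {2, 3, 5, 10}  B7 = {4, 5, 6, 10}  B8 = {2, 5, 8, 10}
Tree: B1–B2, B2–B3, B3–B4, B4–B5, B1–B6, B1–B7, B2–B8
Every bag has size at most 4, so the width is 4 − 1 = 3 and tw(G) ≤ 3. Conversely, {0, 1, 2, 10} is a clique of size 4, and the vertices of any clique must share a bag in every tree decomposition; so some bag has ≥ 4 vertices and tw(G) ≥ 3. Combining the bounds, tw(G) = 3.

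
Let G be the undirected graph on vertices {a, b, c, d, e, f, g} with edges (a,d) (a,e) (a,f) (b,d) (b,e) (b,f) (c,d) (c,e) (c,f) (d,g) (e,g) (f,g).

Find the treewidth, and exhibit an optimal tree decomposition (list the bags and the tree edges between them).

Treewidth 3.
One such decomposition:
Bags: B1 = {b, d, e, f}  B2 = {a, d, e, f}  B3 = {d, e, f, g}  B4 = {c, d, e, f}
Tree: B1–B2, B2–B3, B3–B4

Each bag holds 4 vertices, so the decomposition has width 3, which upper-bounds the treewidth. For the lower bound: the 4 vertex sets {b,d}, {a,e}, {f}, {g} are disjoint, each induces a connected subgraph, and every pair is joined by at least one edge of G. Contracting each set to a single vertex therefore yields K_{4} as a minor, and since treewidth is minor-monotone, tw(G) ≥ tw(K_{4}) = 3. Hence tw(G) = 3 exactly.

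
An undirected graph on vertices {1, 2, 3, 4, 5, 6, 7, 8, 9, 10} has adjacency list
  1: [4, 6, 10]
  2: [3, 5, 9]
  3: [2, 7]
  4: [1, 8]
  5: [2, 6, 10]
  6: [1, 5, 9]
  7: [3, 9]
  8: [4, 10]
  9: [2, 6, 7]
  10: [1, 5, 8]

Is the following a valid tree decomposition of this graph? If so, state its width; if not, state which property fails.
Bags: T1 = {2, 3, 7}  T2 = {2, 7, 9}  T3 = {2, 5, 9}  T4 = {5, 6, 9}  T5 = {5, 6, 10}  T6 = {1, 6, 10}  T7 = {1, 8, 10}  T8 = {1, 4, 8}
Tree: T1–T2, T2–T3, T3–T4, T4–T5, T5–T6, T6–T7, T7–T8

Every vertex of G appears in some bag (union = {1, 2, 3, 4, 5, 6, 7, 8, 9, 10}); every edge is covered by a bag; and for each vertex v the set of bags containing v is connected in the bag tree. The decomposition is therefore valid. The largest bag has 3 vertices, so the width is 2.

Yes; width 2.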